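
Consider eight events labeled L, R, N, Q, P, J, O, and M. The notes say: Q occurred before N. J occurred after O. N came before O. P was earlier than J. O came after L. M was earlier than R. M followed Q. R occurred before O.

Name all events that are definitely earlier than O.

L, M, N, Q, R

Directly stated before O: L, N, and R.
M reaches O via M → R → O.
Q reaches O via Q → N → O.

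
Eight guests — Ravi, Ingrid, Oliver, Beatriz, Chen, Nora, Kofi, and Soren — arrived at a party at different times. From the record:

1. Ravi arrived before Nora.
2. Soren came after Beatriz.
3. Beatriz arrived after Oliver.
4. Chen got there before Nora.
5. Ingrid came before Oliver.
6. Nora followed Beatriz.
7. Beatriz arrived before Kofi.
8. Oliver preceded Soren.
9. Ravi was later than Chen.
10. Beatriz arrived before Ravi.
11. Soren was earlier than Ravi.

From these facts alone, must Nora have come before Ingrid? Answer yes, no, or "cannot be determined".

Tracing the constraints gives Ingrid → Oliver → Beatriz → Nora, so Ingrid must come before Nora.
That means Nora cannot be before Ingrid.

no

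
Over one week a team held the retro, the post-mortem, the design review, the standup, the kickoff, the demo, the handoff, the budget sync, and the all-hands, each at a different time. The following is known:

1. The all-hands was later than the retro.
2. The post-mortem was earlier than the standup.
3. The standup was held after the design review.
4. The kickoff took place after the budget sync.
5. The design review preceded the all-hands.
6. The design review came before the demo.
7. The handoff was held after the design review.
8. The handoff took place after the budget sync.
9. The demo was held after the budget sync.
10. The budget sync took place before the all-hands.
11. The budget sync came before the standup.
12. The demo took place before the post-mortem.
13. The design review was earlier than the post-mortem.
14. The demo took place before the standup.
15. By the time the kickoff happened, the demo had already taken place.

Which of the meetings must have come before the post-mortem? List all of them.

Directly stated before the post-mortem: the demo and the design review.
The budget sync reaches the post-mortem via the budget sync → the demo → the post-mortem.

the budget sync, the demo, the design review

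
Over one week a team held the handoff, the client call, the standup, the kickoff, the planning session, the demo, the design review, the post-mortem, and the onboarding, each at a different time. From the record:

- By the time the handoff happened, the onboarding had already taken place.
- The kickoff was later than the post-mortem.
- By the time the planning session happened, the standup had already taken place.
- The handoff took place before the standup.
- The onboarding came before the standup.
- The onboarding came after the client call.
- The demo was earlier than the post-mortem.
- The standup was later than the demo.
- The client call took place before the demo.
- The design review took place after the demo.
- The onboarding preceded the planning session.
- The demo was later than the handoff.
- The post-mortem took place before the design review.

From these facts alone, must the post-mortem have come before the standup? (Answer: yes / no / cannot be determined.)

No chain of stated constraints runs from the post-mortem to the standup, and none runs from the standup to the post-mortem either.
So the relative order of the post-mortem and the standup is not fixed by the given facts.

cannot be determined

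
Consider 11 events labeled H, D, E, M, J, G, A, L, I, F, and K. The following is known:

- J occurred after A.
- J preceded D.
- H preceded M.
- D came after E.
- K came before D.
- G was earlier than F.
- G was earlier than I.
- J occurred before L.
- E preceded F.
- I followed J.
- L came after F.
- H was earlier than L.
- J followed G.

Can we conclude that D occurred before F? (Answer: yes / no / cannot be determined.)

No chain of stated constraints runs from D to F, and none runs from F to D either.
So the relative order of D and F is not fixed by the given facts.

cannot be determined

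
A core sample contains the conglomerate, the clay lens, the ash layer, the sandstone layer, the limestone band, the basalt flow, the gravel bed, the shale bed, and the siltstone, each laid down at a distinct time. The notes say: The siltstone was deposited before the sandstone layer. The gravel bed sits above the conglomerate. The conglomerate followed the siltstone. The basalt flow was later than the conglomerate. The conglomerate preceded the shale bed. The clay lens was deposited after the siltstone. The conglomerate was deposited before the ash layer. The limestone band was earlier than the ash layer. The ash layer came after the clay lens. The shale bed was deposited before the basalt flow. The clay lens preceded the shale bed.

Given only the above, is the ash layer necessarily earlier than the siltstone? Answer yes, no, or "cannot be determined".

Tracing the constraints gives the siltstone → the conglomerate → the ash layer, so the siltstone must come before the ash layer.
That means the ash layer cannot be before the siltstone.

no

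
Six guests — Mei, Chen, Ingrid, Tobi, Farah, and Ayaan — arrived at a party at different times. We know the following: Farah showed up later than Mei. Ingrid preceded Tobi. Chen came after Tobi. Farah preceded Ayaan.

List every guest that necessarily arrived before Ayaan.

Farah, Mei

Directly stated before Ayaan: Farah.
Mei reaches Ayaan via Mei → Farah → Ayaan.
No chain forces Tobi (or any of the others) ahead of Ayaan.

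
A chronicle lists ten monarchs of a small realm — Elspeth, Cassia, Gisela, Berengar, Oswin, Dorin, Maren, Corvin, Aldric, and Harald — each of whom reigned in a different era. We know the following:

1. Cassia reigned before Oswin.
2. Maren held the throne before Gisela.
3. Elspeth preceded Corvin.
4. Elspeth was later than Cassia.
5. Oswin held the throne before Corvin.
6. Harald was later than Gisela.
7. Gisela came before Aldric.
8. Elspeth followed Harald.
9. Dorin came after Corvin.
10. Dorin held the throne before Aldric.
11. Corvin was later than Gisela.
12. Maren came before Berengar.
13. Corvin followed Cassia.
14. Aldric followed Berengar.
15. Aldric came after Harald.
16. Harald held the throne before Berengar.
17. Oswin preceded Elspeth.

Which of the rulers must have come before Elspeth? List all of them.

Cassia, Gisela, Harald, Maren, Oswin

Directly stated before Elspeth: Cassia, Harald, and Oswin.
Gisela reaches Elspeth via Gisela → Harald → Elspeth.
Maren reaches Elspeth via Maren → Gisela → Harald → Elspeth.
No chain forces Berengar (or any of the others) ahead of Elspeth.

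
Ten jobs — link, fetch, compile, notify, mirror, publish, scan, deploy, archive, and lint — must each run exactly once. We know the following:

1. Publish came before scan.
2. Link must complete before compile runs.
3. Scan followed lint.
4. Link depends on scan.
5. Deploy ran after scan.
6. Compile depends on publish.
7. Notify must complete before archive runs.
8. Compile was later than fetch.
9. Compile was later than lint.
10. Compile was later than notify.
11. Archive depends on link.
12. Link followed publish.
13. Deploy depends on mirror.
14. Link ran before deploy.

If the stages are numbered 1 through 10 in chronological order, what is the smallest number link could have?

Lint, publish, and scan must all come before link — 3 forced predecessors.
Nothing else is forced ahead of link, so its earliest slot is position 3 + 1 = 4.

4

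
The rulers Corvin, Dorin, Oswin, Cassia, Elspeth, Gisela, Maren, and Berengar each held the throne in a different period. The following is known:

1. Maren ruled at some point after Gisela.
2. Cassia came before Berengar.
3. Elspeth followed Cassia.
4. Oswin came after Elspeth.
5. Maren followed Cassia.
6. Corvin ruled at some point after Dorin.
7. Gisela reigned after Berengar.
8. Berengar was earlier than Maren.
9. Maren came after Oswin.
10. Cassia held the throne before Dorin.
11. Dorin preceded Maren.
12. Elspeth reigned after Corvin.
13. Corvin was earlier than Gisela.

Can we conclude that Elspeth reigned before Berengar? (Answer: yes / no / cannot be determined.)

No chain of stated constraints runs from Elspeth to Berengar, and none runs from Berengar to Elspeth either.
So the relative order of Elspeth and Berengar is not fixed by the given facts.

cannot be determined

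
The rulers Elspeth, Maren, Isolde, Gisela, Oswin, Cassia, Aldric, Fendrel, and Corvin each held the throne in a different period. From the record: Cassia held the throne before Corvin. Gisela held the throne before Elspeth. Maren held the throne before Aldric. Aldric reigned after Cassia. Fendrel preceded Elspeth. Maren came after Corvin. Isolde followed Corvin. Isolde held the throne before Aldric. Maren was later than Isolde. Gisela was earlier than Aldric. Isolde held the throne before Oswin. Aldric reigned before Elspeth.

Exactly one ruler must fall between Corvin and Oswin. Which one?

Isolde

Tracing the constraints gives Corvin → Isolde → Oswin, so Isolde sits after Corvin and before Oswin.
No other ruler is forced both after Corvin and before Oswin.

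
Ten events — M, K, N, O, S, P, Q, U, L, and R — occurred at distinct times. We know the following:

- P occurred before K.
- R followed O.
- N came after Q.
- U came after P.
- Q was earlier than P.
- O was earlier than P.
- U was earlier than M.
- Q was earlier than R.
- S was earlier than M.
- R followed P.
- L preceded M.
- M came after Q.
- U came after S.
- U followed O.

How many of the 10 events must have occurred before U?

Directly stated before U: O, P, and S.
Q reaches U via Q → P → U.
No chain forces L (or any of the others) ahead of U.
That's O, P, Q, and S — 4 in all.

4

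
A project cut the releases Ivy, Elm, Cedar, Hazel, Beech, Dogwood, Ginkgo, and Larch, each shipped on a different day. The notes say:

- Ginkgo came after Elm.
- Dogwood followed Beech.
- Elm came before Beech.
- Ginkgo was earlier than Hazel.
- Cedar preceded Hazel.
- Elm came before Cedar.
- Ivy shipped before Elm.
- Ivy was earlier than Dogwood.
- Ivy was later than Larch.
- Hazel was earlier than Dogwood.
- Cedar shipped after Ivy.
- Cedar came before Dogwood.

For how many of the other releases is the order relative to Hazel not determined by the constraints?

Forced before Hazel: Cedar, Elm, Ginkgo, Ivy, and Larch; forced after Hazel: Dogwood.
That leaves Beech with no forced order relative to Hazel — 1.

1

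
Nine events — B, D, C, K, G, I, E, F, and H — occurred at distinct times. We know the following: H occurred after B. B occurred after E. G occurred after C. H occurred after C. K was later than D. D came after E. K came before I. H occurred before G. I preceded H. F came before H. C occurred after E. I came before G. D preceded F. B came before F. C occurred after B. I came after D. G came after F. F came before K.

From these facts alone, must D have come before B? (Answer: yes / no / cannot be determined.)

cannot be determined

No chain of stated constraints runs from D to B, and none runs from B to D either.
So the relative order of D and B is not fixed by the given facts.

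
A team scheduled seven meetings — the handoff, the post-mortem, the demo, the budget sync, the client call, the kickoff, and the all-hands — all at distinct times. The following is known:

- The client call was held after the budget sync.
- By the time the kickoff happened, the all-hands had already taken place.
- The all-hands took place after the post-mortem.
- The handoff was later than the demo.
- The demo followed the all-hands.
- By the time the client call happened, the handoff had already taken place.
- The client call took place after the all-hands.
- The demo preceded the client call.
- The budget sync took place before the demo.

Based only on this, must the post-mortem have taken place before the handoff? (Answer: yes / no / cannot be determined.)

yes

Chain the constraints: the post-mortem → the all-hands → the demo → the handoff. Each link is directly stated, so the post-mortem comes before the handoff.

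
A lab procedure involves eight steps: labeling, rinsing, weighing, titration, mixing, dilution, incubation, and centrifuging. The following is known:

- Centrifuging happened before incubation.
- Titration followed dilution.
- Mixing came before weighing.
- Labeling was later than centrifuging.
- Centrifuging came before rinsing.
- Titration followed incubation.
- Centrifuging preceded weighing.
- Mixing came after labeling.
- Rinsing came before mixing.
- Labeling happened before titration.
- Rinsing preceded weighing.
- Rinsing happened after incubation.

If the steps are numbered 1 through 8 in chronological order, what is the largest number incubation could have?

4

Incubation must come before mixing, rinsing, titration, and weighing — 4 steps forced after it.
Everything else can be placed before incubation in some valid order, so incubation can sit as late as position 8 − 4 = 4.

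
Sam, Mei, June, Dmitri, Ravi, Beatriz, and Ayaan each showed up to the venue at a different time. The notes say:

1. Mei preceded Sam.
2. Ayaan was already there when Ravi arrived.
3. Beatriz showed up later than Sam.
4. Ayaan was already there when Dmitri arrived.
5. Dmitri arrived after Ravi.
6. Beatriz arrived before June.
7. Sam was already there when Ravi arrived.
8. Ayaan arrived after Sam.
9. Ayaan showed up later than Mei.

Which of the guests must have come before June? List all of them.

Directly stated before June: Beatriz.
Mei reaches June via Mei → Sam → Beatriz → June.
Sam reaches June via Sam → Beatriz → June.

Beatriz, Mei, Sam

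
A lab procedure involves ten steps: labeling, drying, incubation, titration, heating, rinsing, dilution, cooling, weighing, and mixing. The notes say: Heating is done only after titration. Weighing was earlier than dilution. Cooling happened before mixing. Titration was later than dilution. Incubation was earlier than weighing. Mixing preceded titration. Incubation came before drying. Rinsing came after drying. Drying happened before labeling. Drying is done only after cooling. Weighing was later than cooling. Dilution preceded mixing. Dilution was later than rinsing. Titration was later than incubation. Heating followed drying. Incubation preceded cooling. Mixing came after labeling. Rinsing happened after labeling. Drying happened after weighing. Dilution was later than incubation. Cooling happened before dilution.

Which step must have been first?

Incubation has a chain of constraints placing it before every other step, so incubation must be first.

incubation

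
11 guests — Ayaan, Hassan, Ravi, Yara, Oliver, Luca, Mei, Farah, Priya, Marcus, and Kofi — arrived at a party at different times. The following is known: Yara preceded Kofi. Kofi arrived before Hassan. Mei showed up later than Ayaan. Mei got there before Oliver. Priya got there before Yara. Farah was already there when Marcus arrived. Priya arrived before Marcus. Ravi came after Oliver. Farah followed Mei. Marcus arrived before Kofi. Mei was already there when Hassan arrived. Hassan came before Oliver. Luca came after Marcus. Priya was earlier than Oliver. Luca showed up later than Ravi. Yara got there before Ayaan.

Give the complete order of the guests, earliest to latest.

The constraints fix every adjacent pair, so only one ordering works:
Priya → Yara → Ayaan → Mei → Farah → Marcus → Kofi → Hassan → Oliver → Ravi → Luca.

Priya, Yara, Ayaan, Mei, Farah, Marcus, Kofi, Hassan, Oliver, Ravi, Luca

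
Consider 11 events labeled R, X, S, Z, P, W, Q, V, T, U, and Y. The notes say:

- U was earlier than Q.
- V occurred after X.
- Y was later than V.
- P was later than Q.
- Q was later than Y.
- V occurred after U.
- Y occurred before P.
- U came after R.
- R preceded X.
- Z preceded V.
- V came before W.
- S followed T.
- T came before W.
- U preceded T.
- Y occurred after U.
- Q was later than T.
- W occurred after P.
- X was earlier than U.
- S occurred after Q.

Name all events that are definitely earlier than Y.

R, U, V, X, Z

Directly stated before Y: U and V.
R reaches Y via R → U → Y.
X reaches Y via X → V → Y.
Z reaches Y via Z → V → Y.
No chain forces P (or any of the others) ahead of Y.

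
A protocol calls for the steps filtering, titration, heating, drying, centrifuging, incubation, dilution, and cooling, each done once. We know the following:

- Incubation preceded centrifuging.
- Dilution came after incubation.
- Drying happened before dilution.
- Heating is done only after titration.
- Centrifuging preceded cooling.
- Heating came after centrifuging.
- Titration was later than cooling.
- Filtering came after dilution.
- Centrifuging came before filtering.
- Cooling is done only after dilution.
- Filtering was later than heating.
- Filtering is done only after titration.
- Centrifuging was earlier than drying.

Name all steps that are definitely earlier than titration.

centrifuging, cooling, dilution, drying, incubation

Directly stated before titration: cooling.
Centrifuging reaches titration via centrifuging → cooling → titration.
Dilution reaches titration via dilution → cooling → titration.
Drying reaches titration via drying → dilution → cooling → titration.
Likewise incubation reaches titration by chaining the stated constraints.
No chain forces filtering (or any of the others) ahead of titration.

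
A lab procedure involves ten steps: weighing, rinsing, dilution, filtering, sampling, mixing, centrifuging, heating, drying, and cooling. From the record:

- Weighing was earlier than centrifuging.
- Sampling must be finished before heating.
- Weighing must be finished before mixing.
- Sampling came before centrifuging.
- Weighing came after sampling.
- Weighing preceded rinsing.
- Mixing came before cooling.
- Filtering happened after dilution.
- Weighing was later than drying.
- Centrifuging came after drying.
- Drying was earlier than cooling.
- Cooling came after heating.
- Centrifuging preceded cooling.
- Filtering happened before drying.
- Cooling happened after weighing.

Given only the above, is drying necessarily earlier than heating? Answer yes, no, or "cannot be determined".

cannot be determined

No chain of stated constraints runs from drying to heating, and none runs from heating to drying either.
So the relative order of drying and heating is not fixed by the given facts.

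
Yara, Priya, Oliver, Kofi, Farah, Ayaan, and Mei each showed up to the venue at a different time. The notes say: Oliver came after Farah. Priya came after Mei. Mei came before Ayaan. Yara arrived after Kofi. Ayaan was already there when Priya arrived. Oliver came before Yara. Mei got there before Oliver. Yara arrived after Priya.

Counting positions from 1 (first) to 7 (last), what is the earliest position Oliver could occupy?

Farah and Mei must both come before Oliver — 2 forced predecessors.
Nothing else is forced ahead of Oliver, so their earliest slot is position 2 + 1 = 3.

3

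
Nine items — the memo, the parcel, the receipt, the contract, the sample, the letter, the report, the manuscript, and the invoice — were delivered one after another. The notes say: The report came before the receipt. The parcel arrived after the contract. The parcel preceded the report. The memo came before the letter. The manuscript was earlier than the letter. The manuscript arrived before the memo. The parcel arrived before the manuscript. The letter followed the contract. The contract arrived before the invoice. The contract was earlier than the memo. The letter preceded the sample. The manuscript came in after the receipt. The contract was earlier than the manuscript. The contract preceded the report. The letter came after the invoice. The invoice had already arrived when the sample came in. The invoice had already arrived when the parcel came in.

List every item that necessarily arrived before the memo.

Directly stated before the memo: the contract and the manuscript.
The invoice reaches the memo via the invoice → the parcel → the manuscript → the memo.
The parcel reaches the memo via the parcel → the manuscript → the memo.
The receipt reaches the memo via the receipt → the manuscript → the memo.
Likewise the report reaches the memo by chaining the stated constraints.
No chain forces the sample (or any of the others) ahead of the memo.

the contract, the invoice, the manuscript, the parcel, the receipt, the report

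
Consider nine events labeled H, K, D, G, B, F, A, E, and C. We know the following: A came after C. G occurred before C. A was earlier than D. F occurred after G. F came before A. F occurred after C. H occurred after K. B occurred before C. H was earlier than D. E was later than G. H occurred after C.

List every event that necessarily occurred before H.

B, C, G, K

Directly stated before H: C and K.
B reaches H via B → C → H.
G reaches H via G → C → H.
No chain forces A (or any of the others) ahead of H.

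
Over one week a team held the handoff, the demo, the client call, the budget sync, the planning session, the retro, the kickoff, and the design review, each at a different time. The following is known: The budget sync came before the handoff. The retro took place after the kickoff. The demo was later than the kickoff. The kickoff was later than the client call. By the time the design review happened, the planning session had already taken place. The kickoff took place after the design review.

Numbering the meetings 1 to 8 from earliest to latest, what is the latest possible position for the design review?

The design review must come before the demo, the kickoff, and the retro — 3 meetings forced after it.
Everything else can be placed before the design review in some valid order, so the design review can sit as late as position 8 − 3 = 5.

5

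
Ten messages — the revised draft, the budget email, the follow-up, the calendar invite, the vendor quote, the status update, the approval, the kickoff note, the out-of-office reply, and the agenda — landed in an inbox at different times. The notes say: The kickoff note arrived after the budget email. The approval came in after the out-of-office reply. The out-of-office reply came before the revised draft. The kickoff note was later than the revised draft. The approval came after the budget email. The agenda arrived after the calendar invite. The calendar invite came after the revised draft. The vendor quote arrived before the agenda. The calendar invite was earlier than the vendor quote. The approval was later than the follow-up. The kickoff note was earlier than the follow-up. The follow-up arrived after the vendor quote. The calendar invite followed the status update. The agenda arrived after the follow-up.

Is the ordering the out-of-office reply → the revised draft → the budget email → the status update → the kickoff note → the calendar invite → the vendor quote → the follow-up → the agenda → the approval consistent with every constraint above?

Check each stated constraint against the proposed order — e.g. the budget email is ahead of the approval; the out-of-office reply is ahead of the approval. Every pair is in the required order; nothing is violated.

yes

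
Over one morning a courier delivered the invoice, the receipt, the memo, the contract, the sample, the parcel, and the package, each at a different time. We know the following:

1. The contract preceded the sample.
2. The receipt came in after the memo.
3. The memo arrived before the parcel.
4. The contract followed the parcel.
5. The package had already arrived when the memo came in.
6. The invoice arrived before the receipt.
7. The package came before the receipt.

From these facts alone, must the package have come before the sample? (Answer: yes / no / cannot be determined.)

Chain the constraints: the package → the memo → the parcel → the contract → the sample. Each link is directly stated, so the package comes before the sample.

yes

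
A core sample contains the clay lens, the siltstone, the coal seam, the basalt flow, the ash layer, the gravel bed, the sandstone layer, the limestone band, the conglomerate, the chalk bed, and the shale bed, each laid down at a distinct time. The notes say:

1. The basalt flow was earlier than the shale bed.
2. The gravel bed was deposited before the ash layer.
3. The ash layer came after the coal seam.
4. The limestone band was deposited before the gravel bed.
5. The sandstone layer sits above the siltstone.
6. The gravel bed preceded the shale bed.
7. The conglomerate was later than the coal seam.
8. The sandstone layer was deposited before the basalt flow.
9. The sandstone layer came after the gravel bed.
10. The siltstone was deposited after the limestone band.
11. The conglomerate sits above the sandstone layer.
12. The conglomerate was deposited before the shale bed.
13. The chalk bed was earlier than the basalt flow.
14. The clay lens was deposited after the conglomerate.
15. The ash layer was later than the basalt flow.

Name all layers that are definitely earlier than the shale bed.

the basalt flow, the chalk bed, the coal seam, the conglomerate, the gravel bed, the limestone band, the sandstone layer, the siltstone

Directly stated before the shale bed: the basalt flow, the conglomerate, and the gravel bed.
The chalk bed reaches the shale bed via the chalk bed → the basalt flow → the shale bed.
The coal seam reaches the shale bed via the coal seam → the conglomerate → the shale bed.
The limestone band reaches the shale bed via the limestone band → the gravel bed → the shale bed.
Likewise the sandstone layer and the siltstone each reach the shale bed by chaining the stated constraints.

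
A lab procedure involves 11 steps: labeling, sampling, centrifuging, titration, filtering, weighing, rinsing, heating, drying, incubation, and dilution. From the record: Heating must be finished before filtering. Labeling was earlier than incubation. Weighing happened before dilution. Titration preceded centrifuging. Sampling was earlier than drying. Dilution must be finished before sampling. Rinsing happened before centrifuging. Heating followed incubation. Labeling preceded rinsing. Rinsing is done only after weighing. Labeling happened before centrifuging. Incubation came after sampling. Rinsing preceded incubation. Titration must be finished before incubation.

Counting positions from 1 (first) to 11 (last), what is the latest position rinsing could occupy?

7

Rinsing must come before centrifuging, filtering, heating, and incubation — 4 steps forced after it.
Everything else can be placed before rinsing in some valid order, so rinsing can sit as late as position 11 − 4 = 7.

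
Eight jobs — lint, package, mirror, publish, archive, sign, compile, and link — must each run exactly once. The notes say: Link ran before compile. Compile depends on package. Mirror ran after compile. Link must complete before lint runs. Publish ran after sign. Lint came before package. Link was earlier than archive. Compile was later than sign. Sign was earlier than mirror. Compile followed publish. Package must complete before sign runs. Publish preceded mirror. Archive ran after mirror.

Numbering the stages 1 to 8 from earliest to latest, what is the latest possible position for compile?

Compile must come before archive and mirror — 2 stages forced after it.
Everything else can be placed before compile in some valid order, so compile can sit as late as position 8 − 2 = 6.

6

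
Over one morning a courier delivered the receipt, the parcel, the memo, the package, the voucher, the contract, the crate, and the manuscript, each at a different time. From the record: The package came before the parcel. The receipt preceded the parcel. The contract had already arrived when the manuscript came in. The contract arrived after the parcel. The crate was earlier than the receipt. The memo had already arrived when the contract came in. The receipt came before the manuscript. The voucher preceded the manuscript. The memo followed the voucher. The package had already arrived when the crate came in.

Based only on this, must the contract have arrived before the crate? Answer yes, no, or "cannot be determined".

Tracing the constraints gives the crate → the receipt → the parcel → the contract, so the crate must come before the contract.
That means the contract cannot be before the crate.

no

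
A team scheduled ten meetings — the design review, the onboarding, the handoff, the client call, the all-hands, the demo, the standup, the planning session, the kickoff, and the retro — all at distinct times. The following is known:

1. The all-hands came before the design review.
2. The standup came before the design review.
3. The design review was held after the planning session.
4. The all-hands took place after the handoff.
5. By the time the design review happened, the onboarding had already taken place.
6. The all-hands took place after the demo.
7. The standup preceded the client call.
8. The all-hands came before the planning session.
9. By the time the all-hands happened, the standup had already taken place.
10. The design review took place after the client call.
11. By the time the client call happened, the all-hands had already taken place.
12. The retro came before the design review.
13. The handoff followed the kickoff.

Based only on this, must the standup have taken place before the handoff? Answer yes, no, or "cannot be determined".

cannot be determined

No chain of stated constraints runs from the standup to the handoff, and none runs from the handoff to the standup either.
So the relative order of the standup and the handoff is not fixed by the given facts.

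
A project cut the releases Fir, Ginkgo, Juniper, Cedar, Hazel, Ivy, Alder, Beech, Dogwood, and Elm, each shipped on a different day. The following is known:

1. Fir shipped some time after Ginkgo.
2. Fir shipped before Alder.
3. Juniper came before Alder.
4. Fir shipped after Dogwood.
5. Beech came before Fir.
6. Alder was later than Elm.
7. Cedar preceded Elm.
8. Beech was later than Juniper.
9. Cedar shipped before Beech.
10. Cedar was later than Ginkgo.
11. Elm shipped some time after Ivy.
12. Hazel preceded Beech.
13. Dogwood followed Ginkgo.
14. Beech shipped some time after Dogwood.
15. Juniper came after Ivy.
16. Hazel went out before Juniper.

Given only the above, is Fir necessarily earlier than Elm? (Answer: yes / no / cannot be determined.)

No chain of stated constraints runs from Fir to Elm, and none runs from Elm to Fir either.
So the relative order of Fir and Elm is not fixed by the given facts.

cannot be determined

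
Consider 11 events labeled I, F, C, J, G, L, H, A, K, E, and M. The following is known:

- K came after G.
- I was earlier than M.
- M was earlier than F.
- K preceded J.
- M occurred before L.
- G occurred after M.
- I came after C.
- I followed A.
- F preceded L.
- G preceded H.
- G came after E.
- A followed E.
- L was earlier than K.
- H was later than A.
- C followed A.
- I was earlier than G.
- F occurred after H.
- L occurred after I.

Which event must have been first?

E has a chain of constraints placing it before every other event, so E must be first.

E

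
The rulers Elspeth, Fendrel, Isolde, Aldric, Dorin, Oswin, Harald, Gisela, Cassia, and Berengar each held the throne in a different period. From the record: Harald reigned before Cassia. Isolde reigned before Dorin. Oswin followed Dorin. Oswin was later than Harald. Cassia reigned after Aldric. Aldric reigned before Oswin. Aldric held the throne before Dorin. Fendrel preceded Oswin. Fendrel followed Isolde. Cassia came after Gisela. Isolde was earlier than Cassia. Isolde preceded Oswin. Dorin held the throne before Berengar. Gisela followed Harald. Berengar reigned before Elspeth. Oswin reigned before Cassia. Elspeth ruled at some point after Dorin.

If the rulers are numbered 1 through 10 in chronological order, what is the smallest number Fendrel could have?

Isolde must come before Fendrel — 1 forced predecessor.
Nothing else is forced ahead of Fendrel, so their earliest slot is position 1 + 1 = 2.

2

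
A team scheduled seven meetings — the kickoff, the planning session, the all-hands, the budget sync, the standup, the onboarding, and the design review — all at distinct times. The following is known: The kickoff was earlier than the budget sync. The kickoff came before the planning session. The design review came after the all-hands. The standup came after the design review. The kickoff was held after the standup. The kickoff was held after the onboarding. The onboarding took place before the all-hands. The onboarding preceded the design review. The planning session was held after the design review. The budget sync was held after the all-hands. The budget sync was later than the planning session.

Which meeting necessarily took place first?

the onboarding

The onboarding has a chain of constraints placing it before every other meeting, so the onboarding must be first.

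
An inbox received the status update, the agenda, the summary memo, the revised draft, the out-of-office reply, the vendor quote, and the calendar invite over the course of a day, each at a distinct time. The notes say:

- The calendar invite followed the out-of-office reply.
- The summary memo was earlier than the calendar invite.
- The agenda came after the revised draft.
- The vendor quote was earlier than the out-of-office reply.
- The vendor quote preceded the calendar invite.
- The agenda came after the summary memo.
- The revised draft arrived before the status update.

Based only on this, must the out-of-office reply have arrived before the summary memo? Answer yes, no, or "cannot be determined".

No chain of stated constraints runs from the out-of-office reply to the summary memo, and none runs from the summary memo to the out-of-office reply either.
So the relative order of the out-of-office reply and the summary memo is not fixed by the given facts.

cannot be determined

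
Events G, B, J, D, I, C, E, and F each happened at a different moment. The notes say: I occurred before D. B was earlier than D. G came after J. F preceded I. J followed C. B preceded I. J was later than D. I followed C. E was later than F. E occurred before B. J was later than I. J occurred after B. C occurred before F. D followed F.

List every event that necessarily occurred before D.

B, C, E, F, I

Directly stated before D: B, F, and I.
C reaches D via C → F → D.
E reaches D via E → B → D.
No chain forces G (or any of the others) ahead of D.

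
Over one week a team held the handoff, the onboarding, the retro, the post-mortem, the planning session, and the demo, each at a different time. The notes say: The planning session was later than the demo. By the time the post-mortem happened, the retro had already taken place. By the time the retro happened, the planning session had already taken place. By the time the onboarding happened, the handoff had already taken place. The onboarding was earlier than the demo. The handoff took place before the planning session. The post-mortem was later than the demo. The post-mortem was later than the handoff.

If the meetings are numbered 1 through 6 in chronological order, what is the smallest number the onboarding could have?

2

The handoff must come before the onboarding — 1 forced predecessor.
Nothing else is forced ahead of the onboarding, so its earliest slot is position 1 + 1 = 2.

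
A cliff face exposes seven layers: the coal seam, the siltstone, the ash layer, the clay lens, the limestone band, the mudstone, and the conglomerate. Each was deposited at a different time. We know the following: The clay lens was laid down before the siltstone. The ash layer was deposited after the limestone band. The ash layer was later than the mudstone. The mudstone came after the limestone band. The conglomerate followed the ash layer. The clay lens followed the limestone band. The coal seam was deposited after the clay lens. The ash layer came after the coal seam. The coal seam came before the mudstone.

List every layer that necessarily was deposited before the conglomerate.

the ash layer, the clay lens, the coal seam, the limestone band, the mudstone

Directly stated before the conglomerate: the ash layer.
The clay lens reaches the conglomerate via the clay lens → the coal seam → the ash layer → the conglomerate.
The coal seam reaches the conglomerate via the coal seam → the ash layer → the conglomerate.
The limestone band reaches the conglomerate via the limestone band → the ash layer → the conglomerate.
Likewise the mudstone reaches the conglomerate by chaining the stated constraints.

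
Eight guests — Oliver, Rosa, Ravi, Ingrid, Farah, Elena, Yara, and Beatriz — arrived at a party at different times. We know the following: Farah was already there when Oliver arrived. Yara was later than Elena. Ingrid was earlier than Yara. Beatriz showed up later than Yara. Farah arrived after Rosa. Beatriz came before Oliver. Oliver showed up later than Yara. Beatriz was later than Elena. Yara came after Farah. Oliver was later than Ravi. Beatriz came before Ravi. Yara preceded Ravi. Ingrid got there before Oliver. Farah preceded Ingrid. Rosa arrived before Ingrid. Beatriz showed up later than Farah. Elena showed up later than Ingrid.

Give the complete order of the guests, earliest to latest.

Rosa, Farah, Ingrid, Elena, Yara, Beatriz, Ravi, Oliver

The constraints fix every adjacent pair, so only one ordering works:
Rosa → Farah → Ingrid → Elena → Yara → Beatriz → Ravi → Oliver.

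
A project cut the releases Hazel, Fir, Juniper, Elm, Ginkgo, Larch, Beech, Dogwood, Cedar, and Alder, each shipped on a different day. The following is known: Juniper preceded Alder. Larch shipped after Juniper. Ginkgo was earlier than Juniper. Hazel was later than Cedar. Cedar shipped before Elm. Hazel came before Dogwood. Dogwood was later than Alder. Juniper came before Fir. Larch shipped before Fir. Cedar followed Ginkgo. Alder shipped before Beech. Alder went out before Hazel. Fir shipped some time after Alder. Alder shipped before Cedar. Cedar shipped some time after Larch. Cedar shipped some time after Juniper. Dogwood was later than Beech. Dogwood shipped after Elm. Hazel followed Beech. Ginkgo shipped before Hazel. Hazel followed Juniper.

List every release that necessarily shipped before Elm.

Directly stated before Elm: Cedar.
Alder reaches Elm via Alder → Cedar → Elm.
Ginkgo reaches Elm via Ginkgo → Cedar → Elm.
Juniper reaches Elm via Juniper → Cedar → Elm.
Likewise Larch reaches Elm by chaining the stated constraints.
No chain forces Fir (or any of the others) ahead of Elm.

Alder, Cedar, Ginkgo, Juniper, Larch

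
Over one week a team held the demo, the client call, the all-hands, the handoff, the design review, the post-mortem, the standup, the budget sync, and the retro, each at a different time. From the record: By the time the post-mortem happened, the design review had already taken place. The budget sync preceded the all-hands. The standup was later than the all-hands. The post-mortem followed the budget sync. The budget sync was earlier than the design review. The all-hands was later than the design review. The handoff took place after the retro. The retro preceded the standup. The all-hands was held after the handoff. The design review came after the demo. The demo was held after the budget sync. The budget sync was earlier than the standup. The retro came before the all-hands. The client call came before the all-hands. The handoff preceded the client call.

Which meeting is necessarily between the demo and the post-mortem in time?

the design review

Tracing the constraints gives the demo → the design review → the post-mortem, so the design review sits after the demo and before the post-mortem.
No other meeting is forced both after the demo and before the post-mortem.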